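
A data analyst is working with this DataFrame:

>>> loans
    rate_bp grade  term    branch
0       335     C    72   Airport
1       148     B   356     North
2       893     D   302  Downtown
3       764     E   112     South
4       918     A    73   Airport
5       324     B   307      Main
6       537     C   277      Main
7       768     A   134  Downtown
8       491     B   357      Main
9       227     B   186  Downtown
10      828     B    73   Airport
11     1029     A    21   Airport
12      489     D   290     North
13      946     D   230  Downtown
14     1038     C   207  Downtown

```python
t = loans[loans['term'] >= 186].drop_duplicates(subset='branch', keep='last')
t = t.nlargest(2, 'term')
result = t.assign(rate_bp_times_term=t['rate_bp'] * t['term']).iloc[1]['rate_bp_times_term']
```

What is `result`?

141810

filter rows where term >= 186:
    rate_bp grade  term    branch
1       148     B   356     North
2       893     D   302  Downtown
5       324     B   307      Main
6       537     C   277      Main
8       491     B   357      Main
9       227     B   186  Downtown
12      489     D   290     North
13      946     D   230  Downtown
14     1038     C   207  Downtown
drop duplicate branch (keep=last):
    rate_bp grade  term    branch
8       491     B   357      Main
12      489     D   290     North
14     1038     C   207  Downtown
take 2 rows with largest term:
    rate_bp grade  term branch
8       491     B   357   Main
12      489     D   290  North
add column rate_bp_times_term = t['rate_bp'] * t['term']:
    rate_bp grade  term branch  rate_bp_times_term
8       491     B   357   Main              175287
12      489     D   290  North              141810
Reading off the value at position 1, column 'rate_bp_times_term', we get 141810.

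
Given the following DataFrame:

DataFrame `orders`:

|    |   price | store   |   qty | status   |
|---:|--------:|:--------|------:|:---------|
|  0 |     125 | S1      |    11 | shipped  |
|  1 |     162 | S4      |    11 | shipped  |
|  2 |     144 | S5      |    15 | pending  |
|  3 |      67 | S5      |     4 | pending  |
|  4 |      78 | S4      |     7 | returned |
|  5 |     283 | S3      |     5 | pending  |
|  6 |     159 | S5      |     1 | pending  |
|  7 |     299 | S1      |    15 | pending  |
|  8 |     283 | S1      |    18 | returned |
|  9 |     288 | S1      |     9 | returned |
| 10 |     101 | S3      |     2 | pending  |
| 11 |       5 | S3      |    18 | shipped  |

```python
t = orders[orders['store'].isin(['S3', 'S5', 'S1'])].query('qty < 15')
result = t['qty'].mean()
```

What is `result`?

5.33333333333

filter rows where store in ['S3', 'S5', 'S1']:
    price store  qty    status
0     125    S1   11   shipped
2     144    S5   15   pending
3      67    S5    4   pending
5     283    S3    5   pending
6     159    S5    1   pending
7     299    S1   15   pending
8     283    S1   18  returned
9     288    S1    9  returned
10    101    S3    2   pending
11      5    S3   18   shipped
filter rows where qty < 15:
    price store  qty    status
0     125    S1   11   shipped
3      67    S5    4   pending
5     283    S3    5   pending
6     159    S5    1   pending
9     288    S1    9  returned
10    101    S3    2   pending
Then the mean of column 'qty': 5.33333333333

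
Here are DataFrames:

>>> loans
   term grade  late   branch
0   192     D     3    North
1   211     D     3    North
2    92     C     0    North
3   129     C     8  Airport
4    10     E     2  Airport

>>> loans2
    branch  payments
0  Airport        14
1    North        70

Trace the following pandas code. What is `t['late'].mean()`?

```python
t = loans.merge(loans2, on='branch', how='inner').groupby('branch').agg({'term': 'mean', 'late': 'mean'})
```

3.5

merge on 'branch' (how='inner') → 5 rows:
   term grade  late   branch  payments
0   192     D     3    North        70
1   211     D     3    North        70
2    92     C     0    North        70
3   129     C     8  Airport        14
4    10     E     2  Airport        14
group by branch: mean(term), mean(late):
          term  late
branch              
Airport   69.5   5.0
North    165.0   2.0
So mean() = 3.5.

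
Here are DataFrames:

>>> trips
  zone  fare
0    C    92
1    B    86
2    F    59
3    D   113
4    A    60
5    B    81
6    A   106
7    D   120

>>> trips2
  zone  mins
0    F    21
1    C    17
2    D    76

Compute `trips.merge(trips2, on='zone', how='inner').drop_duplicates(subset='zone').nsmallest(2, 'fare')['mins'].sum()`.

38

merge on 'zone' (how='inner') → 4 rows:
  zone  fare  mins
0    C    92    17
1    F    59    21
2    D   113    76
3    D   120    76
drop duplicate zone (keep=first):
  zone  fare  mins
0    C    92    17
1    F    59    21
2    D   113    76
take 2 rows with smallest fare:
  zone  fare  mins
1    F    59    21
0    C    92    17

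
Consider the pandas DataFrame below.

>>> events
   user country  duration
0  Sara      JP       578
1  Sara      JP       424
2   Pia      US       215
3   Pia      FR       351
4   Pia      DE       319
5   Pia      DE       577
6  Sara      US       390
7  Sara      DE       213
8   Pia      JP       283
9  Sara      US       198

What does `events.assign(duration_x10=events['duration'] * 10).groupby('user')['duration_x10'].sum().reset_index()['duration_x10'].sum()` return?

add column duration_x10 = events['duration'] * 10:
   user country  duration  duration_x10
0  Sara      JP       578          5780
1  Sara      JP       424          4240
2   Pia      US       215          2150
3   Pia      FR       351          3510
4   Pia      DE       319          3190
5   Pia      DE       577          5770
6  Sara      US       390          3900
7  Sara      DE       213          2130
8   Pia      JP       283          2830
9  Sara      US       198          1980
group by user, sum of duration_x10:
user
Pia     17450
Sara    18030
Name: duration_x10, dtype: int64
reset_index():
   user  duration_x10
0   Pia         17450
1  Sara         18030

35480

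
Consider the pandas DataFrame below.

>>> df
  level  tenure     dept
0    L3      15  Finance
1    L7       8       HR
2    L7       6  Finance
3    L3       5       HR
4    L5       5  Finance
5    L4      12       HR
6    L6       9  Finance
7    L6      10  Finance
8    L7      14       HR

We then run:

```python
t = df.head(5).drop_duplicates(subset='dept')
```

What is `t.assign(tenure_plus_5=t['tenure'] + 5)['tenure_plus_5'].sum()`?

take first 5 rows:
  level  tenure     dept
0    L3      15  Finance
1    L7       8       HR
2    L7       6  Finance
3    L3       5       HR
4    L5       5  Finance
drop duplicate dept (keep=first):
  level  tenure     dept
0    L3      15  Finance
1    L7       8       HR
add column tenure_plus_5 = t['tenure'] + 5:
  level  tenure     dept  tenure_plus_5
0    L3      15  Finance             20
1    L7       8       HR             13

33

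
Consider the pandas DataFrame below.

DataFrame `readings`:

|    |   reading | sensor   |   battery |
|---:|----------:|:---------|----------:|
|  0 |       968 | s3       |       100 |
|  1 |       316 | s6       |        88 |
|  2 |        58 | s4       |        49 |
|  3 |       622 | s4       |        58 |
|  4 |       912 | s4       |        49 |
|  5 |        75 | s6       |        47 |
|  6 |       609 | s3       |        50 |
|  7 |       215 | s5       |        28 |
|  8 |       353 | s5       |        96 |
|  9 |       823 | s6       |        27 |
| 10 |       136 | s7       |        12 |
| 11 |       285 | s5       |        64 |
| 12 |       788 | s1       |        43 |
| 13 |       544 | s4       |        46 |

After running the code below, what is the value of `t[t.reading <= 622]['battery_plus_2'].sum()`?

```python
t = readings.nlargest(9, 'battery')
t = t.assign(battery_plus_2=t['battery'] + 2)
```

take 9 rows with largest battery:
    reading sensor  battery
0       968     s3      100
8       353     s5       96
1       316     s6       88
11      285     s5       64
3       622     s4       58
6       609     s3       50
2        58     s4       49
4       912     s4       49
5        75     s6       47
add column battery_plus_2 = t['battery'] + 2:
    reading sensor  battery  battery_plus_2
0       968     s3      100             102
8       353     s5       96              98
1       316     s6       88              90
11      285     s5       64              66
3       622     s4       58              60
6       609     s3       50              52
2        58     s4       49              51
4       912     s4       49              51
5        75     s6       47              49
filter rows where reading <= 622:
    reading sensor  battery  battery_plus_2
8       353     s5       96              98
1       316     s6       88              90
11      285     s5       64              66
3       622     s4       58              60
6       609     s3       50              52
2        58     s4       49              51
5        75     s6       47              49
Then the sum of column 'battery_plus_2': 466

466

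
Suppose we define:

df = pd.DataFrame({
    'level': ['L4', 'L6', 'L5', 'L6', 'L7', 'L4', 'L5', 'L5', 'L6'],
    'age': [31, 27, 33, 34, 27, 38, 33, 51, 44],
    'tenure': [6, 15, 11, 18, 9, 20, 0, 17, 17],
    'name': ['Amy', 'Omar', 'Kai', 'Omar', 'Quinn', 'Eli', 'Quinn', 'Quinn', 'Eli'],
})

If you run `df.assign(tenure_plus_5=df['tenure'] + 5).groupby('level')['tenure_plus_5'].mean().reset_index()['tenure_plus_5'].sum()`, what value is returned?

68.0

add column tenure_plus_5 = df['tenure'] + 5:
  level  age  tenure   name  tenure_plus_5
0    L4   31       6    Amy             11
1    L6   27      15   Omar             20
2    L5   33      11    Kai             16
3    L6   34      18   Omar             23
4    L7   27       9  Quinn             14
5    L4   38      20    Eli             25
6    L5   33       0  Quinn              5
7    L5   51      17  Quinn             22
8    L6   44      17    Eli             22
group by level, mean of tenure_plus_5:
level
L4    18.000000
L5    14.333333
L6    21.666667
L7    14.000000
Name: tenure_plus_5, dtype: float64
reset_index():
  level  tenure_plus_5
0    L4      18.000000
1    L5      14.333333
2    L6      21.666667
3    L7      14.000000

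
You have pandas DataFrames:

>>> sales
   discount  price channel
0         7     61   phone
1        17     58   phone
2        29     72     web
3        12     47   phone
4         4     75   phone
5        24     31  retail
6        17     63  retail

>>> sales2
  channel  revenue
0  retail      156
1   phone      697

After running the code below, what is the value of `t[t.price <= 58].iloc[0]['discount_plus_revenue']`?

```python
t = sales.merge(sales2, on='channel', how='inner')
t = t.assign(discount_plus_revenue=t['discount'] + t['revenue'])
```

merge on 'channel' (how='inner') → 6 rows:
   discount  price channel  revenue
0         7     61   phone      697
1        17     58   phone      697
2        12     47   phone      697
3         4     75   phone      697
4        24     31  retail      156
5        17     63  retail      156
add column discount_plus_revenue = t['discount'] + t['revenue']:
   discount  price channel  revenue  discount_plus_revenue
0         7     61   phone      697                    704
1        17     58   phone      697                    714
2        12     47   phone      697                    709
3         4     75   phone      697                    701
4        24     31  retail      156                    180
5        17     63  retail      156                    173
filter rows where price <= 58:
   discount  price channel  revenue  discount_plus_revenue
1        17     58   phone      697                    714
2        12     47   phone      697                    709
4        24     31  retail      156                    180
Reading off the value at position 0, column 'discount_plus_revenue', we get 714.

714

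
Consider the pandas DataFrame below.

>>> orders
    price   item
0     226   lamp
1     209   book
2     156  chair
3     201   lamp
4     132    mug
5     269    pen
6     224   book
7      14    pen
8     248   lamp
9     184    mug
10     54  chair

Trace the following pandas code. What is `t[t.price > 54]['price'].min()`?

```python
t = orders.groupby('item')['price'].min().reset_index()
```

group by item, min of price:
item
book     209
chair     54
lamp     201
mug      132
pen       14
Name: price, dtype: int64
reset_index():
    item  price
0   book    209
1  chair     54
2   lamp    201
3    mug    132
4    pen     14
filter rows where price > 54:
   item  price
0  book    209
2  lamp    201
3   mug    132
min of column 'price' → 132

132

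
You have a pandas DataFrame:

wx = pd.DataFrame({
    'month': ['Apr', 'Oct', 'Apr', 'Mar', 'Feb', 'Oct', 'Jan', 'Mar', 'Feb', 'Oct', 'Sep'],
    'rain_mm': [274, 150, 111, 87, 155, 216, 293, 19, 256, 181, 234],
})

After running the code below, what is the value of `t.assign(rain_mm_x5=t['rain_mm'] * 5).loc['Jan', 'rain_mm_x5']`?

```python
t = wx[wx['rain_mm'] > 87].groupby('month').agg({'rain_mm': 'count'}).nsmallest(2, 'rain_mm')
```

5

filter rows where rain_mm > 87:
   month  rain_mm
0    Apr      274
1    Oct      150
2    Apr      111
4    Feb      155
5    Oct      216
6    Jan      293
8    Feb      256
9    Oct      181
10   Sep      234
group by month, count of rain_mm:
       rain_mm
month         
Apr          2
Feb          2
Jan          1
Oct          3
Sep          1
take 2 rows with smallest rain_mm:
       rain_mm
month         
Jan          1
Sep          1
add column rain_mm_x5 = t['rain_mm'] * 5:
       rain_mm  rain_mm_x5
month                     
Jan          1           5
Sep          1           5
Taking the value at row 'Jan', column 'rain_mm_x5' gives 5.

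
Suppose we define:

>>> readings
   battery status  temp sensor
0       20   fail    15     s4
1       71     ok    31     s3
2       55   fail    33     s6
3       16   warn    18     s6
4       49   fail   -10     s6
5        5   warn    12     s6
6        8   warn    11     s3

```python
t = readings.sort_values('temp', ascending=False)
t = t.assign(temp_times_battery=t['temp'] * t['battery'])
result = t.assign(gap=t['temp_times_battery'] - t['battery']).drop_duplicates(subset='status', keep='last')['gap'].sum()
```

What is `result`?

sort by temp descending:
   battery status  temp sensor
2       55   fail    33     s6
1       71     ok    31     s3
3       16   warn    18     s6
0       20   fail    15     s4
5        5   warn    12     s6
6        8   warn    11     s3
4       49   fail   -10     s6
add column temp_times_battery = t['temp'] * t['battery']:
   battery status  temp sensor  temp_times_battery
2       55   fail    33     s6                1815
1       71     ok    31     s3                2201
3       16   warn    18     s6                 288
0       20   fail    15     s4                 300
5        5   warn    12     s6                  60
6        8   warn    11     s3                  88
4       49   fail   -10     s6                -490
add column gap = t['temp_times_battery'] - t['battery']:
   battery status  temp sensor  temp_times_battery   gap
2       55   fail    33     s6                1815  1760
1       71     ok    31     s3                2201  2130
3       16   warn    18     s6                 288   272
0       20   fail    15     s4                 300   280
5        5   warn    12     s6                  60    55
6        8   warn    11     s3                  88    80
4       49   fail   -10     s6                -490  -539
drop duplicate status (keep=last):
   battery status  temp sensor  temp_times_battery   gap
1       71     ok    31     s3                2201  2130
6        8   warn    11     s3                  88    80
4       49   fail   -10     s6                -490  -539
So sum() = 1671.

1671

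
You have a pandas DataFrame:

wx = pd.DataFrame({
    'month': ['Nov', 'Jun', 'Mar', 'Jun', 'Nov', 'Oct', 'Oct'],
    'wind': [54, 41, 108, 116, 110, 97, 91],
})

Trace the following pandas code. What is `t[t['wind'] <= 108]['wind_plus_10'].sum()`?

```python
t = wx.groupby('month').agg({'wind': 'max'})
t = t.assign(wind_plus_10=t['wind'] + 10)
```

225

group by month, max of wind:
       wind
month      
Jun     116
Mar     108
Nov     110
Oct      97
add column wind_plus_10 = t['wind'] + 10:
       wind  wind_plus_10
month                    
Jun     116           126
Mar     108           118
Nov     110           120
Oct      97           107
filter rows where wind <= 108:
       wind  wind_plus_10
month                    
Mar     108           118
Oct      97           107
Then the sum of column 'wind_plus_10': 225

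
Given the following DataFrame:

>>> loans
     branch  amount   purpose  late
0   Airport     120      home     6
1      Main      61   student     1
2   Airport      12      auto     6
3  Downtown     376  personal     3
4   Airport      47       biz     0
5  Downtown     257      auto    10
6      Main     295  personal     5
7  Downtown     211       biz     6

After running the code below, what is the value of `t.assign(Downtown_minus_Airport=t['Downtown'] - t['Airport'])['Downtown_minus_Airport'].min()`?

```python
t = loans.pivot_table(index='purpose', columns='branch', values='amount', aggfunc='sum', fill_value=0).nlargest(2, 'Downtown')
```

245

pivot: rows=purpose, cols=branch, sum(amount):
branch    Airport  Downtown  Main
purpose                          
auto           12       257     0
biz            47       211     0
home          120         0     0
personal        0       376   295
student         0         0    61
take 2 rows with largest Downtown:
branch    Airport  Downtown  Main
purpose                          
personal        0       376   295
auto           12       257     0
add column Downtown_minus_Airport = t['Downtown'] - t['Airport']:
branch    Airport  Downtown  Main  Downtown_minus_Airport
purpose                                                  
personal        0       376   295                     376
auto           12       257     0                     245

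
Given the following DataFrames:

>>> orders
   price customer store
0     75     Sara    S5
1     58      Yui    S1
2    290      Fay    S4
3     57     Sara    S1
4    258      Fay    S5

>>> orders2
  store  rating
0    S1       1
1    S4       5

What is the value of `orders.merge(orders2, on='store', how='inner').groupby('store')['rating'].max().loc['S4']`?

5

merge on 'store' (how='inner') → 3 rows:
   price customer store  rating
0     58      Yui    S1       1
1    290      Fay    S4       5
2     57     Sara    S1       1
group by store, max of rating:
store
S1    1
S4    5
Name: rating, dtype: int64
Taking the value at index 'S4' gives 5.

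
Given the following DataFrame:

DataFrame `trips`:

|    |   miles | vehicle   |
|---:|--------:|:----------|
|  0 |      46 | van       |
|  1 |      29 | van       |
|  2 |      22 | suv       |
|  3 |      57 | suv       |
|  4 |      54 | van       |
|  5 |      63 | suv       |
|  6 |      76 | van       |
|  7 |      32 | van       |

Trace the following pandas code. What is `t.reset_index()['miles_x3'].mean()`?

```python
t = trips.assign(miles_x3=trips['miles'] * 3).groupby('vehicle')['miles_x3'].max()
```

208.5

add column miles_x3 = trips['miles'] * 3:
   miles vehicle  miles_x3
0     46     van       138
1     29     van        87
2     22     suv        66
3     57     suv       171
4     54     van       162
5     63     suv       189
6     76     van       228
7     32     van        96
group by vehicle, max of miles_x3:
vehicle
suv    189
van    228
Name: miles_x3, dtype: int64
reset_index():
  vehicle  miles_x3
0     suv       189
1     van       228
So mean() = 208.5.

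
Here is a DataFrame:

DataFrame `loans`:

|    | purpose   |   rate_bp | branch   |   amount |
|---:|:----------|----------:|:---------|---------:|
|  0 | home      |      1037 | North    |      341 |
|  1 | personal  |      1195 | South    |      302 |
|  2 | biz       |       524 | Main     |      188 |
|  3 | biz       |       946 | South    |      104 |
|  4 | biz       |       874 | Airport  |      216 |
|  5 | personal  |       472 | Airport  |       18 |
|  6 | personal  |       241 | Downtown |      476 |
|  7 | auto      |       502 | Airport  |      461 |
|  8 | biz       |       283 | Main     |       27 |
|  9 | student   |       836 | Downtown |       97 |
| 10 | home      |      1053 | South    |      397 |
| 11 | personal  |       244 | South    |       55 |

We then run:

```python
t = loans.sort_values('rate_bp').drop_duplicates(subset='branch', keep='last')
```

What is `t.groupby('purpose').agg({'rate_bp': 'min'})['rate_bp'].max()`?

sort by rate_bp:
     purpose  rate_bp    branch  amount
6   personal      241  Downtown     476
11  personal      244     South      55
8        biz      283      Main      27
5   personal      472   Airport      18
7       auto      502   Airport     461
2        biz      524      Main     188
9    student      836  Downtown      97
4        biz      874   Airport     216
3        biz      946     South     104
0       home     1037     North     341
10      home     1053     South     397
1   personal     1195     South     302
drop duplicate branch (keep=last):
    purpose  rate_bp    branch  amount
2       biz      524      Main     188
9   student      836  Downtown      97
4       biz      874   Airport     216
0      home     1037     North     341
1  personal     1195     South     302
group by purpose, min of rate_bp:
          rate_bp
purpose          
biz           524
home         1037
personal     1195
student       836
So max() = 1195.

1195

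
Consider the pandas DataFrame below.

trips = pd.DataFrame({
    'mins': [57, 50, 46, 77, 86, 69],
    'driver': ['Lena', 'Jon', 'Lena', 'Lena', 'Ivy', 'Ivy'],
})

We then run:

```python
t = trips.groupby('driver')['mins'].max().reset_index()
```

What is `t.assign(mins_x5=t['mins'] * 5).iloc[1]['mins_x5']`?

group by driver, max of mins:
driver
Ivy     86
Jon     50
Lena    77
Name: mins, dtype: int64
reset_index():
  driver  mins
0    Ivy    86
1    Jon    50
2   Lena    77
add column mins_x5 = t['mins'] * 5:
  driver  mins  mins_x5
0    Ivy    86      430
1    Jon    50      250
2   Lena    77      385
value at position 1, column 'mins_x5' → 250

250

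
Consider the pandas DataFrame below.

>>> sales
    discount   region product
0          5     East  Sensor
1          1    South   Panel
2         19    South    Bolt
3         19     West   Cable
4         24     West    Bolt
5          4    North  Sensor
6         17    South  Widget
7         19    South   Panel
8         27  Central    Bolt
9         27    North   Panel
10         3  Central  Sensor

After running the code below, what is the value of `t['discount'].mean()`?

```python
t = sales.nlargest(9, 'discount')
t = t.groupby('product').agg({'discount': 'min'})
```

take 9 rows with largest discount:
   discount   region product
8        27  Central    Bolt
9        27    North   Panel
4        24     West    Bolt
2        19    South    Bolt
3        19     West   Cable
7        19    South   Panel
6        17    South  Widget
0         5     East  Sensor
5         4    North  Sensor
group by product, min of discount:
         discount
product          
Bolt           19
Cable          19
Panel          19
Sensor          4
Widget         17

15.6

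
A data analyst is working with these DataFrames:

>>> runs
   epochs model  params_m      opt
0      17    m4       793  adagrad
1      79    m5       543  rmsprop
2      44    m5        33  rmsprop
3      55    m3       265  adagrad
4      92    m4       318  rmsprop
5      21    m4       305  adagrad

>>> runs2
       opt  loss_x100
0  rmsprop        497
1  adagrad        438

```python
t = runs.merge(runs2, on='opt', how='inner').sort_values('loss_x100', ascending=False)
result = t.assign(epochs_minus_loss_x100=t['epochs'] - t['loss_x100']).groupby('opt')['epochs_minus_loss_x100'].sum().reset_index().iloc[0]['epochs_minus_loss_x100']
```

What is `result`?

-1221

merge on 'opt' (how='inner') → 6 rows:
   epochs model  params_m      opt  loss_x100
0      17    m4       793  adagrad        438
1      79    m5       543  rmsprop        497
2      44    m5        33  rmsprop        497
3      55    m3       265  adagrad        438
4      92    m4       318  rmsprop        497
5      21    m4       305  adagrad        438
sort by loss_x100 descending:
   epochs model  params_m      opt  loss_x100
1      79    m5       543  rmsprop        497
2      44    m5        33  rmsprop        497
4      92    m4       318  rmsprop        497
0      17    m4       793  adagrad        438
3      55    m3       265  adagrad        438
5      21    m4       305  adagrad        438
add column epochs_minus_loss_x100 = t['epochs'] - t['loss_x100']:
   epochs model  params_m      opt  loss_x100  epochs_minus_loss_x100
1      79    m5       543  rmsprop        497                    -418
2      44    m5        33  rmsprop        497                    -453
4      92    m4       318  rmsprop        497                    -405
0      17    m4       793  adagrad        438                    -421
3      55    m3       265  adagrad        438                    -383
5      21    m4       305  adagrad        438                    -417
group by opt, sum of epochs_minus_loss_x100:
opt
adagrad   -1221
rmsprop   -1276
Name: epochs_minus_loss_x100, dtype: int64
reset_index():
       opt  epochs_minus_loss_x100
0  adagrad                   -1221
1  rmsprop                   -1276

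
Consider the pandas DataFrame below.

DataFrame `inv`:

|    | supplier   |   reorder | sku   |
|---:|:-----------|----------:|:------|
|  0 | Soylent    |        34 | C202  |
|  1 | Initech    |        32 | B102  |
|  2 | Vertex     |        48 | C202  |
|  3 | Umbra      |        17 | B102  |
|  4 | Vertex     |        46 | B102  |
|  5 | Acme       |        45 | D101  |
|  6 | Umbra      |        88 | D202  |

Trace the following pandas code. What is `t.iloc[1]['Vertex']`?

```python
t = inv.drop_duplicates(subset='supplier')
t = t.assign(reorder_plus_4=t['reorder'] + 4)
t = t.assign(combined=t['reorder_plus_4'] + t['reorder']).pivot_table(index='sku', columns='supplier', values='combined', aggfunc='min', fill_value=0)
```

100

drop duplicate supplier (keep=first):
  supplier  reorder   sku
0  Soylent       34  C202
1  Initech       32  B102
2   Vertex       48  C202
3    Umbra       17  B102
5     Acme       45  D101
add column reorder_plus_4 = t['reorder'] + 4:
  supplier  reorder   sku  reorder_plus_4
0  Soylent       34  C202              38
1  Initech       32  B102              36
2   Vertex       48  C202              52
3    Umbra       17  B102              21
5     Acme       45  D101              49
add column combined = t['reorder_plus_4'] + t['reorder']:
  supplier  reorder   sku  reorder_plus_4  combined
0  Soylent       34  C202              38        72
1  Initech       32  B102              36        68
2   Vertex       48  C202              52       100
3    Umbra       17  B102              21        38
5     Acme       45  D101              49        94
pivot: rows=sku, cols=supplier, min(combined):
supplier  Acme  Initech  Soylent  Umbra  Vertex
sku                                            
B102         0       68        0     38       0
C202         0        0       72      0     100
D101        94        0        0      0       0
Reading off the value at position 1, column 'Vertex', we get 100.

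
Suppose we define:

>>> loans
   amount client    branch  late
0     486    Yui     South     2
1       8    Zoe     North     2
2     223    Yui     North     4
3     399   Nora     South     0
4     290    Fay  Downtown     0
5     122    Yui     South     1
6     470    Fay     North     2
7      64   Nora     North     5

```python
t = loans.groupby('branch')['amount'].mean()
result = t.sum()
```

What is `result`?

group by branch, mean of amount:
branch
Downtown    290.000000
North       191.250000
South       335.666667
Name: amount, dtype: float64

816.916666667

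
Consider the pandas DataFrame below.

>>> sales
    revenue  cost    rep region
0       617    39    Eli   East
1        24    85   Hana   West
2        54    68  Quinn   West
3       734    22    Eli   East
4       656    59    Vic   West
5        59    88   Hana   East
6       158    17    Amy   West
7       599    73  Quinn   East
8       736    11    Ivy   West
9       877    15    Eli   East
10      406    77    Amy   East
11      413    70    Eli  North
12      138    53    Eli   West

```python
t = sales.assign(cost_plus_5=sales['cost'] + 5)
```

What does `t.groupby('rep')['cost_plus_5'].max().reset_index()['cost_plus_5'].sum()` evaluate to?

408

add column cost_plus_5 = sales['cost'] + 5:
    revenue  cost    rep region  cost_plus_5
0       617    39    Eli   East           44
1        24    85   Hana   West           90
2        54    68  Quinn   West           73
3       734    22    Eli   East           27
4       656    59    Vic   West           64
5        59    88   Hana   East           93
6       158    17    Amy   West           22
7       599    73  Quinn   East           78
8       736    11    Ivy   West           16
9       877    15    Eli   East           20
10      406    77    Amy   East           82
11      413    70    Eli  North           75
12      138    53    Eli   West           58
group by rep, max of cost_plus_5:
rep
Amy      82
Eli      75
Hana     93
Ivy      16
Quinn    78
Vic      64
Name: cost_plus_5, dtype: int64
reset_index():
     rep  cost_plus_5
0    Amy           82
1    Eli           75
2   Hana           93
3    Ivy           16
4  Quinn           78
5    Vic           64
Reading off the sum of column 'cost_plus_5', we get 408.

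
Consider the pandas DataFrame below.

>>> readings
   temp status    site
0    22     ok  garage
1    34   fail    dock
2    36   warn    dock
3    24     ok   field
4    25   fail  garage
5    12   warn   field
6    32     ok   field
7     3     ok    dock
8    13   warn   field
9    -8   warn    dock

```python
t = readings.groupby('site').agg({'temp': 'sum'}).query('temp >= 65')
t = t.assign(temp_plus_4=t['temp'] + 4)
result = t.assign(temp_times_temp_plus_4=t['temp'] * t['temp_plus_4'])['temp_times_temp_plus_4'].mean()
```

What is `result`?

5685.0

group by site, sum of temp:
        temp
site        
dock      65
field     81
garage    47
filter rows where temp >= 65:
       temp
site       
dock     65
field    81
add column temp_plus_4 = t['temp'] + 4:
       temp  temp_plus_4
site                    
dock     65           69
field    81           85
add column temp_times_temp_plus_4 = t['temp'] * t['temp_plus_4']:
       temp  temp_plus_4  temp_times_temp_plus_4
site                                            
dock     65           69                    4485
field    81           85                    6885
Then the mean of column 'temp_times_temp_plus_4': 5685.0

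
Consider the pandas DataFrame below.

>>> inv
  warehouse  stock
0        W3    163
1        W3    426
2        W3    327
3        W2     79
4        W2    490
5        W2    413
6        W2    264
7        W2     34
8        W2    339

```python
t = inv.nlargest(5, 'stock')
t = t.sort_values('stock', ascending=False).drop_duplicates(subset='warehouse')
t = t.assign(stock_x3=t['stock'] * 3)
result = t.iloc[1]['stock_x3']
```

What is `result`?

1278

take 5 rows with largest stock:
  warehouse  stock
4        W2    490
1        W3    426
5        W2    413
8        W2    339
2        W3    327
sort by stock descending:
  warehouse  stock
4        W2    490
1        W3    426
5        W2    413
8        W2    339
2        W3    327
drop duplicate warehouse (keep=first):
  warehouse  stock
4        W2    490
1        W3    426
add column stock_x3 = t['stock'] * 3:
  warehouse  stock  stock_x3
4        W2    490      1470
1        W3    426      1278
Hence 1278.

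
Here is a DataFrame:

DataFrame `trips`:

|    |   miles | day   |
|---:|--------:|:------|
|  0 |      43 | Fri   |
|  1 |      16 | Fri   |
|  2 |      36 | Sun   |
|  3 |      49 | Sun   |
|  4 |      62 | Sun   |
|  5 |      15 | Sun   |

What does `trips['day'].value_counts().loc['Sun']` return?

4

value_counts of day:
day
Sun    4
Fri    2
Name: count, dtype: int64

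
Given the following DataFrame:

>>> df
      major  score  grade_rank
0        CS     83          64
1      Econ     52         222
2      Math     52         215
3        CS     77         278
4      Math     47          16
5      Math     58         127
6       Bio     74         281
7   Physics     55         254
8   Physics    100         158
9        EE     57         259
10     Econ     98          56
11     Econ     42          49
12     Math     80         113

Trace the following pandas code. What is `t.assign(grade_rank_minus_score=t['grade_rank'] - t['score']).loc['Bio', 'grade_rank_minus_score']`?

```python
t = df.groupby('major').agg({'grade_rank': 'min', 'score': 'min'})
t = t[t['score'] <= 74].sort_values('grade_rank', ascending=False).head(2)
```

group by major: min(grade_rank), min(score):
         grade_rank  score
major                     
Bio             281     74
CS               64     77
EE              259     57
Econ             49     42
Math             16     47
Physics         158     55
filter rows where score <= 74:
         grade_rank  score
major                     
Bio             281     74
EE              259     57
Econ             49     42
Math             16     47
Physics         158     55
sort by grade_rank descending:
         grade_rank  score
major                     
Bio             281     74
EE              259     57
Physics         158     55
Econ             49     42
Math             16     47
take first 2 rows:
       grade_rank  score
major                   
Bio           281     74
EE            259     57
add column grade_rank_minus_score = t['grade_rank'] - t['score']:
       grade_rank  score  grade_rank_minus_score
major                                           
Bio           281     74                     207
EE            259     57                     202
Reading off the value at row 'Bio', column 'grade_rank_minus_score', we get 207.

207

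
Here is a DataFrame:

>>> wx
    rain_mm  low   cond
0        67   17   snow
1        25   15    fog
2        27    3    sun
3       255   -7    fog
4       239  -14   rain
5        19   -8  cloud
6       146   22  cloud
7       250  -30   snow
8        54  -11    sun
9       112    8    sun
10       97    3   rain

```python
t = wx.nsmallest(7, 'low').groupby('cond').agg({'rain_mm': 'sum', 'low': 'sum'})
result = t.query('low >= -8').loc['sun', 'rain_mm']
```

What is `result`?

take 7 rows with smallest low:
    rain_mm  low   cond
7       250  -30   snow
4       239  -14   rain
8        54  -11    sun
5        19   -8  cloud
3       255   -7    fog
2        27    3    sun
10       97    3   rain
group by cond: sum(rain_mm), sum(low):
       rain_mm  low
cond               
cloud       19   -8
fog        255   -7
rain       336  -11
snow       250  -30
sun         81   -8
filter rows where low >= -8:
       rain_mm  low
cond               
cloud       19   -8
fog        255   -7
sun         81   -8
So loc['sun', 'rain_mm'] = 81.

81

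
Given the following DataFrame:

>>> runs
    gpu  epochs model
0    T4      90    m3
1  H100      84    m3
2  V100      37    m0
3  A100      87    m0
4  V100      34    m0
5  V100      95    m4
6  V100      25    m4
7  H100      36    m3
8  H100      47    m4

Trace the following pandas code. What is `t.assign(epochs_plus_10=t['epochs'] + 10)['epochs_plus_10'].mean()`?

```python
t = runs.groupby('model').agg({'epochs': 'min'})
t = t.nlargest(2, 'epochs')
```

45.0

group by model, min of epochs:
       epochs
model        
m0         34
m3         36
m4         25
take 2 rows with largest epochs:
       epochs
model        
m3         36
m0         34
add column epochs_plus_10 = t['epochs'] + 10:
       epochs  epochs_plus_10
model                        
m3         36              46
m0         34              44
The mean of column 'epochs_plus_10' is 45.0.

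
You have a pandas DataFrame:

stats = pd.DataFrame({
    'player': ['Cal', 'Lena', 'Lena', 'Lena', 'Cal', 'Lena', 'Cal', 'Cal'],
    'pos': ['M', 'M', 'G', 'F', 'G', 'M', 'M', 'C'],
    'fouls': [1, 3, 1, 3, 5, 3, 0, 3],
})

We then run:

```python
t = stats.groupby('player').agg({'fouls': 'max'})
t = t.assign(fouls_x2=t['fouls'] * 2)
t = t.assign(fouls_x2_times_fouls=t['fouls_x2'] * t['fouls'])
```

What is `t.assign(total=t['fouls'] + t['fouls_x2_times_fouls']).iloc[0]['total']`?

group by player, max of fouls:
        fouls
player       
Cal         5
Lena        3
add column fouls_x2 = t['fouls'] * 2:
        fouls  fouls_x2
player                 
Cal         5        10
Lena        3         6
add column fouls_x2_times_fouls = t['fouls_x2'] * t['fouls']:
        fouls  fouls_x2  fouls_x2_times_fouls
player                                       
Cal         5        10                    50
Lena        3         6                    18
add column total = t['fouls'] + t['fouls_x2_times_fouls']:
        fouls  fouls_x2  fouls_x2_times_fouls  total
player                                              
Cal         5        10                    50     55
Lena        3         6                    18     21
Taking the value at position 0, column 'total' gives 55.

55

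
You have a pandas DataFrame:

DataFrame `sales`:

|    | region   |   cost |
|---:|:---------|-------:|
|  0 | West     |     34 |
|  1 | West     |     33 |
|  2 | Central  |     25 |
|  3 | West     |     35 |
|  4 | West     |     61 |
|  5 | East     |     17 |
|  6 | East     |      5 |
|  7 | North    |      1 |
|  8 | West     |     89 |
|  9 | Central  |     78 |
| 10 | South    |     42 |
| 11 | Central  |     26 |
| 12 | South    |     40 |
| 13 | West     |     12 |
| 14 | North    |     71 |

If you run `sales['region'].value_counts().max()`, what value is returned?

value_counts of region:
region
West       6
Central    3
East       2
North      2
South      2
Name: count, dtype: int64
Hence 6.

6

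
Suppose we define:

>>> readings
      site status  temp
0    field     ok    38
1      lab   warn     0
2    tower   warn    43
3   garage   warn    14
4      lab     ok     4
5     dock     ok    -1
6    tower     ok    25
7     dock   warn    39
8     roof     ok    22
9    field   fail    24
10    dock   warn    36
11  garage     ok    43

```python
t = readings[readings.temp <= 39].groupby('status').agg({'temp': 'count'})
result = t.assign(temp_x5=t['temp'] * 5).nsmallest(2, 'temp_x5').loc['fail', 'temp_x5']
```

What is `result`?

5

filter rows where temp <= 39:
      site status  temp
0    field     ok    38
1      lab   warn     0
3   garage   warn    14
4      lab     ok     4
5     dock     ok    -1
6    tower     ok    25
7     dock   warn    39
8     roof     ok    22
9    field   fail    24
10    dock   warn    36
group by status, count of temp:
        temp
status      
fail       1
ok         5
warn       4
add column temp_x5 = t['temp'] * 5:
        temp  temp_x5
status               
fail       1        5
ok         5       25
warn       4       20
take 2 rows with smallest temp_x5:
        temp  temp_x5
status               
fail       1        5
warn       4       20
Taking the value at row 'fail', column 'temp_x5' gives 5.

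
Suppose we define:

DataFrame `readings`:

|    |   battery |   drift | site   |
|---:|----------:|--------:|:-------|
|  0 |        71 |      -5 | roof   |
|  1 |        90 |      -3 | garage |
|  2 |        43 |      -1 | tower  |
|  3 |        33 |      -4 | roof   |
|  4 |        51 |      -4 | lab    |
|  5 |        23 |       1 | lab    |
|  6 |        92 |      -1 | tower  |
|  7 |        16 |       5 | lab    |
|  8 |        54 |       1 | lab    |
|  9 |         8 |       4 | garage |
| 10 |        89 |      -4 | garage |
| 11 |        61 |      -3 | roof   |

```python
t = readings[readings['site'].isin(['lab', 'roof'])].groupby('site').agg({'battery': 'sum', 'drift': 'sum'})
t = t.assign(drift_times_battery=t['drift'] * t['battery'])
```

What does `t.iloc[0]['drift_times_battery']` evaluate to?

filter rows where site in ['lab', 'roof']:
    battery  drift  site
0        71     -5  roof
3        33     -4  roof
4        51     -4   lab
5        23      1   lab
7        16      5   lab
8        54      1   lab
11       61     -3  roof
group by site: sum(battery), sum(drift):
      battery  drift
site                
lab       144      3
roof      165    -12
add column drift_times_battery = t['drift'] * t['battery']:
      battery  drift  drift_times_battery
site                                     
lab       144      3                  432
roof      165    -12                -1980
value at position 0, column 'drift_times_battery' → 432

432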